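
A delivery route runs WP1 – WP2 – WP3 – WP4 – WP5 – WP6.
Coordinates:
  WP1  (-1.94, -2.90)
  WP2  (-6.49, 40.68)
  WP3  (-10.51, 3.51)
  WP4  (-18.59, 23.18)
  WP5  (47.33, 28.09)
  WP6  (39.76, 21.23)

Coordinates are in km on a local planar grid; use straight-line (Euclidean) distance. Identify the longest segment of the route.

Leg distances:
WP1→WP2: 43.8 km
WP2→WP3: 37.4 km
WP3→WP4: 21.3 km
WP4→WP5: 66.1 km
WP5→WP6: 10.2 km
The longest leg is WP4–WP5 at 66.1 km.

WP4–WP5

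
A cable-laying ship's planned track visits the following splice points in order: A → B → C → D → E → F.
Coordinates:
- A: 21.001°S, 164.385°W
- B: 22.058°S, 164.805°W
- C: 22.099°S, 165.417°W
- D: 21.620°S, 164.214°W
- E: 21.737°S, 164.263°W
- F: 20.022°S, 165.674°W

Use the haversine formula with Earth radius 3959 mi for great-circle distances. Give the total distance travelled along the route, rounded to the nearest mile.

359 mi

Leg distances:
A→B: 77.9 mi  (cumulative 77.9 mi)
B→C: 39.3 mi  (cumulative 117.2 mi)
C→D: 83.9 mi  (cumulative 201.1 mi)
D→E: 8.7 mi  (cumulative 209.8 mi)
E→F: 149.5 mi  (cumulative 359.2 mi)
Total route length ≈ 359 mi.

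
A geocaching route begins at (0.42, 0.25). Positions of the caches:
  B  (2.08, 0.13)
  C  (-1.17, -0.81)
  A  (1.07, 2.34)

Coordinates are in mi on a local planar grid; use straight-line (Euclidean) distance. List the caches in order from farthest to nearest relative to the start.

A, C, B

Computing each straight-line distance from (0.42, 0.25):
A (1.07, 2.34): 2.2 mi
C (-1.17, -0.81): 1.9 mi
B (2.08, 0.13): 1.7 mi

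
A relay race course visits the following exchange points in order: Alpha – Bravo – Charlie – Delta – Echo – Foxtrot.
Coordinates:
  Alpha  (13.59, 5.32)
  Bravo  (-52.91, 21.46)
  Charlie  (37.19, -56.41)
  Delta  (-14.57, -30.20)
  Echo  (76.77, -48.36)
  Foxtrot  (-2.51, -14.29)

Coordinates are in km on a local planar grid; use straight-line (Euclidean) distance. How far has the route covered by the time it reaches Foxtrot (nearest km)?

425 km

Leg distances:
Alpha→Bravo: 68.4 km  (cumulative 68.4 km)
Bravo→Charlie: 119.1 km  (cumulative 187.5 km)
Charlie→Delta: 58.0 km  (cumulative 245.5 km)
Delta→Echo: 93.1 km  (cumulative 338.7 km)
Echo→Foxtrot: 86.3 km  (cumulative 425.0 km)
Cumulative distance at Foxtrot ≈ 425 km.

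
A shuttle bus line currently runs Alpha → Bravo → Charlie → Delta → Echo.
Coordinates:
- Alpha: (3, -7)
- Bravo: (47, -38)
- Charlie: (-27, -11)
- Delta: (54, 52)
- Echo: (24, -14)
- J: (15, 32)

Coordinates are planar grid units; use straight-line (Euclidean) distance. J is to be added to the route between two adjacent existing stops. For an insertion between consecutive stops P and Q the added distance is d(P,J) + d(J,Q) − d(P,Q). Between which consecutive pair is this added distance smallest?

Added distance for inserting J between each consecutive pair:
Alpha–Bravo: 63.9
Bravo–Charlie: 58.3
Charlie–Delta: 1.3
Delta–Echo: 18.2
Smallest added distance is 1.3, inserting between Charlie and Delta.

between Charlie and Delta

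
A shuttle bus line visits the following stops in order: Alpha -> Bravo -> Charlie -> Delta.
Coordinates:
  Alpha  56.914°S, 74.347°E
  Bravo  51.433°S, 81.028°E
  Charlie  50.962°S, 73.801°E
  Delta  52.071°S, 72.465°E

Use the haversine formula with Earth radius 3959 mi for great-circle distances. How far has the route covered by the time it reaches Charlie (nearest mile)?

779 mi

Leg distances:
Alpha→Bravo: 464.8 mi  (cumulative 464.8 mi)
Bravo→Charlie: 314.5 mi  (cumulative 779.3 mi)
Cumulative distance at Charlie ≈ 779 mi.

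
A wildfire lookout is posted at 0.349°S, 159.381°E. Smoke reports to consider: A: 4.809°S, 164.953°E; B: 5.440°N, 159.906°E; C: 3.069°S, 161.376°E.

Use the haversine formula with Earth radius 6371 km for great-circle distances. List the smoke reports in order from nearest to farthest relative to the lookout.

C, B, A

Computing each great-circle distance from 0.349°S, 159.381°E:
C 3.069°S, 161.376°E: 375.0 km
B 5.440°N, 159.906°E: 646.3 km
A 4.809°S, 164.953°E: 793.0 km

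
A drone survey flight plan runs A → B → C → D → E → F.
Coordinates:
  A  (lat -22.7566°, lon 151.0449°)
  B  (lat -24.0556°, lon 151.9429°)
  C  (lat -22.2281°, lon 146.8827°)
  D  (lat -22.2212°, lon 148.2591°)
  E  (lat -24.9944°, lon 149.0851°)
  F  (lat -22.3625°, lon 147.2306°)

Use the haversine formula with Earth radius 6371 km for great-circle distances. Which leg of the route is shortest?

Leg distances:
A→B: 171.1 km
B→C: 555.8 km
C→D: 141.7 km
D→E: 319.6 km
E→F: 348.3 km
The shortest leg is C–D at 141.7 km.

C–D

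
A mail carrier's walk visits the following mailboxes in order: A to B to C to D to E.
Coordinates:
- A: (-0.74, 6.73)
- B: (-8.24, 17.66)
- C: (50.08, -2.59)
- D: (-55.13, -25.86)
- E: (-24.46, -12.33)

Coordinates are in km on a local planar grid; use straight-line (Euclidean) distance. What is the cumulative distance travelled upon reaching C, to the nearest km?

75 km

Leg distances:
A→B: 13.3 km  (cumulative 13.3 km)
B→C: 61.7 km  (cumulative 75.0 km)
Cumulative distance at C ≈ 75 km.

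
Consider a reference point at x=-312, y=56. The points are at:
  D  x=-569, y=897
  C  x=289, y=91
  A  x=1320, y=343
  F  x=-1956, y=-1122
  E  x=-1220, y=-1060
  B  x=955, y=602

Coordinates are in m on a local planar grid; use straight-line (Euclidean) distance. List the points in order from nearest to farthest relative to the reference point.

Distance from the reference point at x=-312, y=56 to each:
C x=289, y=91: 602.0 m
D x=-569, y=897: 879.4 m
B x=955, y=602: 1379.6 m
E x=-1220, y=-1060: 1438.7 m
A x=1320, y=343: 1657.0 m
F x=-1956, y=-1122: 2022.5 m

C, D, B, E, A, F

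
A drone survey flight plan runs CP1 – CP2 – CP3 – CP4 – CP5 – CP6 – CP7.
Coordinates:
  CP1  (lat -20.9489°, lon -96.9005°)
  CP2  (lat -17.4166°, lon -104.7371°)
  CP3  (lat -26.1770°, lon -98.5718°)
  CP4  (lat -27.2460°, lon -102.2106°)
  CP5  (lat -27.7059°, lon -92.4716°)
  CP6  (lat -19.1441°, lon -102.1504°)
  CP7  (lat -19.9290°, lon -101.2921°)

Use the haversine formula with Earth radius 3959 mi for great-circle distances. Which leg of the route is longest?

Leg distances:
CP1→CP2: 566.5 mi
CP2→CP3: 722.8 mi
CP3→CP4: 236.4 mi
CP4→CP5: 597.7 mi
CP5→CP6: 851.7 mi
CP6→CP7: 77.9 mi
The longest leg is CP5–CP6 at 851.7 mi.

CP5–CP6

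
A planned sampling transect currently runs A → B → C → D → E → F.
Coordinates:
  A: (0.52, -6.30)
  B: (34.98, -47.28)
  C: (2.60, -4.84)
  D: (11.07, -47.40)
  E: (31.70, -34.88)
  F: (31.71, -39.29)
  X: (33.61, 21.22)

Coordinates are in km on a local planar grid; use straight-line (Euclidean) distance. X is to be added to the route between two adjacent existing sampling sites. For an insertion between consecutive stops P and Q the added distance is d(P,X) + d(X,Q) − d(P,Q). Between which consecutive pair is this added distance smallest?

Added distance for inserting X between each consecutive pair:
A–B: 58.0 km
B–C: 55.6 km
C–D: 69.3 km
D–E: 104.2 km
E–F: 112.3 km
Smallest added distance is 55.6 km, inserting between B and C.

between B and C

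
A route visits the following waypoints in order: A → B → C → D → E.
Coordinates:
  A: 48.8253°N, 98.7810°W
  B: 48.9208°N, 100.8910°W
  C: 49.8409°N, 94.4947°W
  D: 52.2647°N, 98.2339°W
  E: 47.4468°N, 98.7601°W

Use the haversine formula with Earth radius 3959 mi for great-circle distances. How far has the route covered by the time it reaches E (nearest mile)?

958 mi

Leg distances:
A→B: 96.1 mi  (cumulative 96.1 mi)
B→C: 294.6 mi  (cumulative 390.7 mi)
C→D: 233.2 mi  (cumulative 623.9 mi)
D→E: 333.7 mi  (cumulative 957.7 mi)
Cumulative distance at E ≈ 958 mi.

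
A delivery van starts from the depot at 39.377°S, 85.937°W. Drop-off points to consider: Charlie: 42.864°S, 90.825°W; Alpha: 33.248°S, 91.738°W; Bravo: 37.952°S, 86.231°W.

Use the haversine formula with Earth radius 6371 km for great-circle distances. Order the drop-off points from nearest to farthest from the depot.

Bravo, Charlie, Alpha

Computing each great-circle distance from 39.377°S, 85.937°W:
Bravo 37.952°S, 86.231°W: 160.5 km
Charlie 42.864°S, 90.825°W: 563.7 km
Alpha 33.248°S, 91.738°W: 856.7 km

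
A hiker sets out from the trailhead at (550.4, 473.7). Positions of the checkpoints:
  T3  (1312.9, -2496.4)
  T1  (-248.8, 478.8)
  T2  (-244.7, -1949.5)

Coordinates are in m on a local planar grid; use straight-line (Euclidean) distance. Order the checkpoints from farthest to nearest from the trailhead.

T3, T2, T1

Distance from the trailhead at (550.4, 473.7) to each:
T3 (1312.9, -2496.4): 3066.4 m
T2 (-244.7, -1949.5): 2550.3 m
T1 (-248.8, 478.8): 799.2 m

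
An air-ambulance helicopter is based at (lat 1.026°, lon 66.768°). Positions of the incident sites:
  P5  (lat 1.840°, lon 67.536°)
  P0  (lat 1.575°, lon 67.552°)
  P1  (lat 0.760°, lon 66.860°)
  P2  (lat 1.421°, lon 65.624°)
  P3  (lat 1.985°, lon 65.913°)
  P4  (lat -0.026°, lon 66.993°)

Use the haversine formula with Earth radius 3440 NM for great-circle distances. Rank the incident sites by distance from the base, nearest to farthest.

P1, P0, P4, P5, P2, P3

Distances from the base:
P1 (lat 0.760°, lon 66.860°): 16.9 NM
P0 (lat 1.575°, lon 67.552°): 57.5 NM
P4 (lat -0.026°, lon 66.993°): 64.6 NM
P5 (lat 1.840°, lon 67.536°): 67.2 NM
P2 (lat 1.421°, lon 65.624°): 72.6 NM
P3 (lat 1.985°, lon 65.913°): 77.1 NM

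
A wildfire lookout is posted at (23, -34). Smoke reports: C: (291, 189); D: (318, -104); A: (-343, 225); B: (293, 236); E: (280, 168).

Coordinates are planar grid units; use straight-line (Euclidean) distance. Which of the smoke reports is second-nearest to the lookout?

Distances from the lookout ((23, -34)):
D: 303.2
E: 326.9
C: 348.6
B: 381.8
A: 448.4
The second-nearest is E at 326.9.

E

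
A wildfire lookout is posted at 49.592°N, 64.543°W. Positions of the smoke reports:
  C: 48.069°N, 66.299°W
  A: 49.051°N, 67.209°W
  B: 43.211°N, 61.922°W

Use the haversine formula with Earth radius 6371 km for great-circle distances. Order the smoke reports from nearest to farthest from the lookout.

Computing each great-circle distance from 49.592°N, 64.543°W:
A 49.051°N, 67.209°W: 202.4 km
C 48.069°N, 66.299°W: 212.6 km
B 43.211°N, 61.922°W: 737.3 km

A, C, B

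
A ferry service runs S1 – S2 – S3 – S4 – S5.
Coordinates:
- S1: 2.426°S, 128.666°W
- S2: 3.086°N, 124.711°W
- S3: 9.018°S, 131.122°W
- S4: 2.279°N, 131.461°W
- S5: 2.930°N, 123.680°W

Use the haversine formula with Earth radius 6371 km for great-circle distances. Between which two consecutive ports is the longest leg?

Leg distances:
S1→S2: 754.3 km
S2→S3: 1522.0 km
S3→S4: 1256.7 km
S4→S5: 867.3 km
The longest leg is S2–S3 at 1522.0 km.

S2–S3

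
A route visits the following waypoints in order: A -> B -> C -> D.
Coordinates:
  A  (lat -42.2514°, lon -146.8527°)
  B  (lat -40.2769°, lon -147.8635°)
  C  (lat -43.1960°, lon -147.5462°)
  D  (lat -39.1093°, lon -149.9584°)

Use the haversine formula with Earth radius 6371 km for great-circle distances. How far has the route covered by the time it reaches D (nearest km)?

1058 km

Leg distances:
A→B: 235.2 km  (cumulative 235.2 km)
B→C: 325.7 km  (cumulative 560.9 km)
C→D: 497.2 km  (cumulative 1058.1 km)
Cumulative distance at D ≈ 1058 km.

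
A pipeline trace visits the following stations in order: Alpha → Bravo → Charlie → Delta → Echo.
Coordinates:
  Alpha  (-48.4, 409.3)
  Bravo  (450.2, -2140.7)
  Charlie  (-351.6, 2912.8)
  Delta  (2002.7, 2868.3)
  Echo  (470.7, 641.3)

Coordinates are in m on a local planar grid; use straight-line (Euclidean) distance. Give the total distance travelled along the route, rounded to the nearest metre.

Leg distances:
Alpha→Bravo: 2598.3 m  (cumulative 2598.3 m)
Bravo→Charlie: 5116.7 m  (cumulative 7715.0 m)
Charlie→Delta: 2354.7 m  (cumulative 10069.7 m)
Delta→Echo: 2703.1 m  (cumulative 12772.8 m)
Total route length ≈ 12773 m.

12773 m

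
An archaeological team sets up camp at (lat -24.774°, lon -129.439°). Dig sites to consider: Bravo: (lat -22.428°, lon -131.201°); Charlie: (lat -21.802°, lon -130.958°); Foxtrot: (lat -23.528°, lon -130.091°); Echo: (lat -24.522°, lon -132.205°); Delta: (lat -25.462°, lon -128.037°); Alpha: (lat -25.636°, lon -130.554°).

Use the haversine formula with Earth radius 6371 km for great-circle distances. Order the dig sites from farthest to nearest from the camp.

Distances from the camp:
Charlie (lat -21.802°, lon -130.958°): 365.1 km
Bravo (lat -22.428°, lon -131.201°): 316.7 km
Echo (lat -24.522°, lon -132.205°): 280.9 km
Delta (lat -25.462°, lon -128.037°): 160.5 km
Foxtrot (lat -23.528°, lon -130.091°): 153.5 km
Alpha (lat -25.636°, lon -130.554°): 147.5 km

Charlie, Bravo, Echo, Delta, Foxtrot, Alpha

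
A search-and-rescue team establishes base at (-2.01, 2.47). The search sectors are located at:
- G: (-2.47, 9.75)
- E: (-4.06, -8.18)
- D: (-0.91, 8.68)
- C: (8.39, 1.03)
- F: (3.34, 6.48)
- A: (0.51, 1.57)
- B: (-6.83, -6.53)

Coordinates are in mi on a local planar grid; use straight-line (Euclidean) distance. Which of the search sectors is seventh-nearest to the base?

E

Distances from the base ((-2.01, 2.47)):
A: 2.7 mi
D: 6.3 mi
F: 6.7 mi
G: 7.3 mi
B: 10.2 mi
C: 10.5 mi
E: 10.8 mi
The seventh-nearest is E at 10.8 mi.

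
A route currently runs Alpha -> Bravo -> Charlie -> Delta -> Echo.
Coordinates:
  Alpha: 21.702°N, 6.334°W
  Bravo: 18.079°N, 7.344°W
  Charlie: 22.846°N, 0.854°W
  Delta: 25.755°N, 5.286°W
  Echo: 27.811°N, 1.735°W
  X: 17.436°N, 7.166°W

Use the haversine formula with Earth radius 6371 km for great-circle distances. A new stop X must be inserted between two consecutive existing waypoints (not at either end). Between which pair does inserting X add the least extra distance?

Added distance for inserting X between each consecutive pair:
Alpha–Bravo: 139.8 km
Bravo–Charlie: 107.0 km
Charlie–Delta: 1283.7 km
Delta–Echo: 1805.8 km
Smallest added distance is 107.0 km, inserting between Bravo and Charlie.

between Bravo and Charlie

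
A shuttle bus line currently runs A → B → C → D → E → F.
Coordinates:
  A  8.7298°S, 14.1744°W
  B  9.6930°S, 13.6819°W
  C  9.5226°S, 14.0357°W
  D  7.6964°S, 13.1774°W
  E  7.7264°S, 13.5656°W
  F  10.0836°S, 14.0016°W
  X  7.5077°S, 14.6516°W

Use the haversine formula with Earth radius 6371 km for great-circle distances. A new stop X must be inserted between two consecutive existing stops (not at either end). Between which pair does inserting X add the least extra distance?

between E and F

Added distance for inserting X between each consecutive pair:
A–B: 291.1 km
B–C: 456.2 km
C–D: 174.0 km
D–E: 243.1 km
E–F: 150.9 km
Smallest added distance is 150.9 km, inserting between E and F.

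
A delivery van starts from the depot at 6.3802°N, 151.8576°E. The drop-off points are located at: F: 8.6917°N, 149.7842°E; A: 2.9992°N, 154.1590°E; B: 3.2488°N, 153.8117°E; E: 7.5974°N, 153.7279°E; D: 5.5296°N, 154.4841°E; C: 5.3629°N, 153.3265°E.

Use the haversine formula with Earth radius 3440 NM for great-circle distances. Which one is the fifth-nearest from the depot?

Distances from the depot (6.3802°N, 151.8576°E):
C: 106.9 NM
E: 133.3 NM
D: 164.9 NM
F: 185.7 NM
B: 221.4 NM
A: 245.3 NM
The fifth-nearest is B at 221.4 NM.

B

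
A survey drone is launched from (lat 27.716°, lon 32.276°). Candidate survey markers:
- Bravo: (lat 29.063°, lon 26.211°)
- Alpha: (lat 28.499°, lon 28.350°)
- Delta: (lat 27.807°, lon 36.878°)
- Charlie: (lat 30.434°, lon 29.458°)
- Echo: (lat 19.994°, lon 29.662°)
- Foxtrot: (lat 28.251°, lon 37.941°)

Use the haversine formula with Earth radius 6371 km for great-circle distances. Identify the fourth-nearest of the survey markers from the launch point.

Distance to each, sorted:
Alpha: 394.8 km
Charlie: 407.8 km
Delta: 452.9 km
Foxtrot: 559.4 km
Bravo: 611.8 km
Echo: 898.8 km
The fourth-nearest is Foxtrot at 559.4 km.

Foxtrot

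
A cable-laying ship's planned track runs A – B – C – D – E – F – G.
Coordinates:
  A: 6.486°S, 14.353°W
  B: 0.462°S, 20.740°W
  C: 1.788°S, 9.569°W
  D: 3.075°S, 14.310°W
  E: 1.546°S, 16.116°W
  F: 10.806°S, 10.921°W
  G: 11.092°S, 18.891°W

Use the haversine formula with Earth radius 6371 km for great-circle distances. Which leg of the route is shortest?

D–E

Leg distances:
A→B: 975.1 km
B→C: 1250.6 km
C→D: 545.8 km
D→E: 263.0 km
E→F: 1178.7 km
F→G: 870.6 km
The shortest leg is D–E at 263.0 km.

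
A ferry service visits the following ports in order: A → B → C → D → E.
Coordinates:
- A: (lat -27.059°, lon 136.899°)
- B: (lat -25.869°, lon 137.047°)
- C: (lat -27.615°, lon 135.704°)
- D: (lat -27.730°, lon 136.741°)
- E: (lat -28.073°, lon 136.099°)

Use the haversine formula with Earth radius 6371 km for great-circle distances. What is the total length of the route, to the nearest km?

545 km

Leg distances:
A→B: 133.1 km  (cumulative 133.1 km)
B→C: 235.5 km  (cumulative 368.7 km)
C→D: 102.9 km  (cumulative 471.6 km)
D→E: 73.7 km  (cumulative 545.3 km)
Total route length ≈ 545 km.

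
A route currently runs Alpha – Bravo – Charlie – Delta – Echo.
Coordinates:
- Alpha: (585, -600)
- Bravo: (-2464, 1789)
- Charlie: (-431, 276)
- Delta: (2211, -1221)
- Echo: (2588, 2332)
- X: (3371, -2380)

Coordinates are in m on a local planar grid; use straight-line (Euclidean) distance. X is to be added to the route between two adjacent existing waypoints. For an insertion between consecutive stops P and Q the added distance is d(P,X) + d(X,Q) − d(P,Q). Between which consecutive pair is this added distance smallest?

Added distance for inserting X between each consecutive pair:
Alpha–Bravo: 6603.9 m
Bravo–Charlie: 9274.9 m
Charlie–Delta: 3241.0 m
Delta–Echo: 2843.4 m
Smallest added distance is 2843.4 m, inserting between Delta and Echo.

between Delta and Echo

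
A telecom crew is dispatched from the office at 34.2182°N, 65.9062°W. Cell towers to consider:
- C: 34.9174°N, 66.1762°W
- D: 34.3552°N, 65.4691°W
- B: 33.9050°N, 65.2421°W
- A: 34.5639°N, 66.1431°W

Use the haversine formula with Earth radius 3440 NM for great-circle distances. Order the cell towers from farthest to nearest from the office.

C, B, A, D

Computing each great-circle distance from 34.2182°N, 65.9062°W:
C 34.9174°N, 66.1762°W: 44.1 NM
B 33.9050°N, 65.2421°W: 38.0 NM
A 34.5639°N, 66.1431°W: 23.8 NM
D 34.3552°N, 65.4691°W: 23.2 NM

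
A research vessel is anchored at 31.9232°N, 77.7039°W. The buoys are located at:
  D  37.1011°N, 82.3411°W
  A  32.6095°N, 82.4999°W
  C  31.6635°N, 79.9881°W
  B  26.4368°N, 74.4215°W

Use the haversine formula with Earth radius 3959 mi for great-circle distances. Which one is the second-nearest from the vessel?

A

Distance to each, sorted:
C: 135.3 mi
A: 284.2 mi
B: 427.6 mi
D: 444.5 mi
The second-nearest is A at 284.2 mi.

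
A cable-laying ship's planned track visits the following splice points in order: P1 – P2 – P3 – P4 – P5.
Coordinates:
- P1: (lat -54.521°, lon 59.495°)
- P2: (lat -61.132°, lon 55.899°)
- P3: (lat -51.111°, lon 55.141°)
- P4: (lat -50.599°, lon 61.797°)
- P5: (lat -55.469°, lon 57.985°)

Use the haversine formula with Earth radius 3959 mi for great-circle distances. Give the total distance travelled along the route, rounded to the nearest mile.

1833 mi

Leg distances:
P1→P2: 475.4 mi  (cumulative 475.4 mi)
P2→P3: 693.0 mi  (cumulative 1168.4 mi)
P3→P4: 292.4 mi  (cumulative 1460.8 mi)
P4→P5: 371.8 mi  (cumulative 1832.6 mi)
Total route length ≈ 1833 mi.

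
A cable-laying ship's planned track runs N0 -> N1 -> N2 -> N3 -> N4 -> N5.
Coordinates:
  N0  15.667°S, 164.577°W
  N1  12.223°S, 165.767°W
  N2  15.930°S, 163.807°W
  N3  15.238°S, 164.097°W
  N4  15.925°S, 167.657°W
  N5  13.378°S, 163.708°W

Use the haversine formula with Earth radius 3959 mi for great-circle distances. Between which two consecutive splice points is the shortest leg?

N2–N3

Leg distances:
N0→N1: 251.0 mi
N1→N2: 287.9 mi
N2→N3: 51.6 mi
N3→N4: 241.7 mi
N4→N5: 317.3 mi
The shortest leg is N2–N3 at 51.6 mi.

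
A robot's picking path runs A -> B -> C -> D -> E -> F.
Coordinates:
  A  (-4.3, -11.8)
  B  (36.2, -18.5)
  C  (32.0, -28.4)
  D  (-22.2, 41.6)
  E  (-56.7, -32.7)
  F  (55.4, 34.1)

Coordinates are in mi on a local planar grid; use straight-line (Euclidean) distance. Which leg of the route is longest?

Leg distances:
A→B: 41.1 mi
B→C: 10.8 mi
C→D: 88.5 mi
D→E: 81.9 mi
E→F: 130.5 mi
The longest leg is E–F at 130.5 mi.

E–F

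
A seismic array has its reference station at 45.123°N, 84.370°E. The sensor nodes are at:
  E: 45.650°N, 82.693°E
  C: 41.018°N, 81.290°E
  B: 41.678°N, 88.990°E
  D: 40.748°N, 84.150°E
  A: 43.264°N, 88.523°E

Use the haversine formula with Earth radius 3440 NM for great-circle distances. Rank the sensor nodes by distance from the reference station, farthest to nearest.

B, C, D, A, E

Distance from the reference station at 45.123°N, 84.370°E to each:
B 41.678°N, 88.990°E: 288.7 NM
C 41.018°N, 81.290°E: 281.0 NM
D 40.748°N, 84.150°E: 262.8 NM
A 43.264°N, 88.523°E: 210.7 NM
E 45.650°N, 82.693°E: 77.5 NM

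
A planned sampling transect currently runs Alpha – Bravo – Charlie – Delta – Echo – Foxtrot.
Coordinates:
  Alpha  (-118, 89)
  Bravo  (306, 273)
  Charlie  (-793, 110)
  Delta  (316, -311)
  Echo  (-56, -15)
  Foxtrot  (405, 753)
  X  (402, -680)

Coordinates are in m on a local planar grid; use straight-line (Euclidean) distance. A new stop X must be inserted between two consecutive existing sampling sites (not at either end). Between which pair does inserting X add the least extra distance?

between Charlie and Delta

Added distance for inserting X between each consecutive pair:
Alpha–Bravo: 1423.9 m
Bravo–Charlie: 1279.3 m
Charlie–Delta: 625.2 m
Delta–Echo: 711.0 m
Echo–Foxtrot: 1344.7 m
Smallest added distance is 625.2 m, inserting between Charlie and Delta.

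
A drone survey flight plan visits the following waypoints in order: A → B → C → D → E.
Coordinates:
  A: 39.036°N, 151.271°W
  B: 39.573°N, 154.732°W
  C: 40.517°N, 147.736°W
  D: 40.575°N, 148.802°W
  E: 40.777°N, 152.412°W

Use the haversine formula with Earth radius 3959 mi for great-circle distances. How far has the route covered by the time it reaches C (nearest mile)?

Leg distances:
A→B: 188.7 mi  (cumulative 188.7 mi)
B→C: 375.7 mi  (cumulative 564.4 mi)
Cumulative distance at C ≈ 564 mi.

564 mi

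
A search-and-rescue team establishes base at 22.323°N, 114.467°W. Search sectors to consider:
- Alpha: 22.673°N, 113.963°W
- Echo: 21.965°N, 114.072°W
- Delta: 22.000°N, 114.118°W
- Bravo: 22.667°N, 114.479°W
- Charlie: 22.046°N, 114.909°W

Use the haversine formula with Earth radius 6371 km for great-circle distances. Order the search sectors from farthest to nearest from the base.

Alpha, Echo, Charlie, Delta, Bravo

Computing each great-circle distance from 22.323°N, 114.467°W:
Alpha 22.673°N, 113.963°W: 64.8 km
Echo 21.965°N, 114.072°W: 56.9 km
Charlie 22.046°N, 114.909°W: 55.0 km
Delta 22.000°N, 114.118°W: 50.8 km
Bravo 22.667°N, 114.479°W: 38.3 km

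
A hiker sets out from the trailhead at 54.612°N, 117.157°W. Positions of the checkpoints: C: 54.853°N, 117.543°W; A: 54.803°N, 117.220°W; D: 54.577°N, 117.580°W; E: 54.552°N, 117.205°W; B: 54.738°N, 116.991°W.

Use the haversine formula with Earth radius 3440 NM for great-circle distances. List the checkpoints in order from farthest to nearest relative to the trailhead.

C, D, A, B, E

Computing each great-circle distance from 54.612°N, 117.157°W:
C 54.853°N, 117.543°W: 19.7 NM
D 54.577°N, 117.580°W: 14.9 NM
A 54.803°N, 117.220°W: 11.7 NM
B 54.738°N, 116.991°W: 9.5 NM
E 54.552°N, 117.205°W: 4.0 NM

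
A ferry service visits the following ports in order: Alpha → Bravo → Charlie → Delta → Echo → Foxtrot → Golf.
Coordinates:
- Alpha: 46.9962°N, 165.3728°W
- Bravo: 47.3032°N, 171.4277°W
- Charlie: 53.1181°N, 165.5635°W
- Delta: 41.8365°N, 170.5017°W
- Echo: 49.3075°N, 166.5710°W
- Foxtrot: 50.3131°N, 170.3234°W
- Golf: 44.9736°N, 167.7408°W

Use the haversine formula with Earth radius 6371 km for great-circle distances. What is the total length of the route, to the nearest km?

Leg distances:
Alpha→Bravo: 459.0 km  (cumulative 459.0 km)
Bravo→Charlie: 769.0 km  (cumulative 1228.0 km)
Charlie→Delta: 1307.4 km  (cumulative 2535.4 km)
Delta→Echo: 885.0 km  (cumulative 3420.4 km)
Echo→Foxtrot: 291.5 km  (cumulative 3711.9 km)
Foxtrot→Golf: 624.4 km  (cumulative 4336.3 km)
Total route length ≈ 4336 km.

4336 km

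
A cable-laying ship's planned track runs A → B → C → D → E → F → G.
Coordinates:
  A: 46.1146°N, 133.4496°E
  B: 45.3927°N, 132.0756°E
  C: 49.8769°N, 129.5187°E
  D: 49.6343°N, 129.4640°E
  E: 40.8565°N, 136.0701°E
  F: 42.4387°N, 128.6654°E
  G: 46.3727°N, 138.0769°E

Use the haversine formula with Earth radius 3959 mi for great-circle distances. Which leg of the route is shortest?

Leg distances:
A→B: 82.9 mi
B→C: 331.9 mi
C→D: 16.9 mi
D→E: 685.8 mi
E→F: 397.5 mi
F→G: 537.7 mi
The shortest leg is C–D at 16.9 mi.

C–D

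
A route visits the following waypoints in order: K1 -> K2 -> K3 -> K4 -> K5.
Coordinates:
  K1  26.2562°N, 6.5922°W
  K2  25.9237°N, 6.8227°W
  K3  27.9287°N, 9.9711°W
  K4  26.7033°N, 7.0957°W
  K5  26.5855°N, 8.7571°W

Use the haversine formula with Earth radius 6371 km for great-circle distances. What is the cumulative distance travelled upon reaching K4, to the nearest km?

Leg distances:
K1→K2: 43.6 km  (cumulative 43.6 km)
K2→K3: 383.5 km  (cumulative 427.1 km)
K3→K4: 315.1 km  (cumulative 742.2 km)
Cumulative distance at K4 ≈ 742 km.

742 km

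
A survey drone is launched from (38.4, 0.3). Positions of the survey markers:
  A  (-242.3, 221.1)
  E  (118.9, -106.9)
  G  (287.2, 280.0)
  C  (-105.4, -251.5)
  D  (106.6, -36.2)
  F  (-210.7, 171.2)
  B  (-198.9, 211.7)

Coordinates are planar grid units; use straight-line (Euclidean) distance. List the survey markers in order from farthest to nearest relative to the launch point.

Distance from the launch point at (38.4, 0.3) to each:
G (287.2, 280.0): 374.3
A (-242.3, 221.1): 357.1
B (-198.9, 211.7): 317.8
F (-210.7, 171.2): 302.1
C (-105.4, -251.5): 290.0
E (118.9, -106.9): 134.1
D (106.6, -36.2): 77.4

G, A, B, F, C, E, D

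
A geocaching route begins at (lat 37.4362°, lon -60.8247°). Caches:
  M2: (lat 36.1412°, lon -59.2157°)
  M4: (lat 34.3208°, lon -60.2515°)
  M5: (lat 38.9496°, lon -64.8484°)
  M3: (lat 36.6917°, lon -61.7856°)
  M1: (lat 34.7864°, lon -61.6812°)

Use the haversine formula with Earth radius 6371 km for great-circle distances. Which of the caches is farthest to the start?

M5

Distance to each, sorted:
M5: 389.8 km
M4: 350.2 km
M1: 304.5 km
M2: 203.1 km
M3: 118.8 km
The farthest is M5 at 389.8 km.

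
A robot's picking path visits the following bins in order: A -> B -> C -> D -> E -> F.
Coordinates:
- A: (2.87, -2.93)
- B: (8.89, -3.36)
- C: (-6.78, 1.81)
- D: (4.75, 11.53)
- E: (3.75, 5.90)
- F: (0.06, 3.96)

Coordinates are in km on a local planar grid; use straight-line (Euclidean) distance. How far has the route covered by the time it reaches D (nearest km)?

Leg distances:
A→B: 6.0 km  (cumulative 6.0 km)
B→C: 16.5 km  (cumulative 22.5 km)
C→D: 15.1 km  (cumulative 37.6 km)
Cumulative distance at D ≈ 38 km.

38 km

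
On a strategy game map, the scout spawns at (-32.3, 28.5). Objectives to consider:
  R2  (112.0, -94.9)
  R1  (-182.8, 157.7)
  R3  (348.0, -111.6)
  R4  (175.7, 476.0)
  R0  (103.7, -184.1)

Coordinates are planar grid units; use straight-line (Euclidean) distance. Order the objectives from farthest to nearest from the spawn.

R4, R3, R0, R1, R2

Distances from the spawn:
R4 (175.7, 476.0): 493.5
R3 (348.0, -111.6): 405.3
R0 (103.7, -184.1): 252.4
R1 (-182.8, 157.7): 198.4
R2 (112.0, -94.9): 189.9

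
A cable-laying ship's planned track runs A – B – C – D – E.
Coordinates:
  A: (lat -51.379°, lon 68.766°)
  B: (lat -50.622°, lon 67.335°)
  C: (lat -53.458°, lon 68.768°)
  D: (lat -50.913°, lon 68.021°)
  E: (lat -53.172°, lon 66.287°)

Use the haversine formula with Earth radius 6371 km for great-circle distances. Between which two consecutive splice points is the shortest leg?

A–B

Leg distances:
A→B: 130.8 km
B→C: 330.2 km
C→D: 287.5 km
D→E: 277.8 km
The shortest leg is A–B at 130.8 km.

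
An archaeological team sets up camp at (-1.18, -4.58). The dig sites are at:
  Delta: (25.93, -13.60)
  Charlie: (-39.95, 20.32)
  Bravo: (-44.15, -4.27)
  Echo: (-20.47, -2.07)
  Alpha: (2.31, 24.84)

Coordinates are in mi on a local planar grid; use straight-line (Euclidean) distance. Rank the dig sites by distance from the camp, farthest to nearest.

Charlie, Bravo, Alpha, Delta, Echo

Distance from the camp at (-1.18, -4.58) to each:
Charlie (-39.95, 20.32): 46.1 mi
Bravo (-44.15, -4.27): 43.0 mi
Alpha (2.31, 24.84): 29.6 mi
Delta (25.93, -13.60): 28.6 mi
Echo (-20.47, -2.07): 19.5 mi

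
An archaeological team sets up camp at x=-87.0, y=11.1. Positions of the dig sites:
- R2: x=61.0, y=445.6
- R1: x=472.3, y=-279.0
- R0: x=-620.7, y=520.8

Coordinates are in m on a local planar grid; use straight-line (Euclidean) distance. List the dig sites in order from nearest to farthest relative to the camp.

R2, R1, R0

Computing each straight-line distance from x=-87.0, y=11.1:
R2 x=61.0, y=445.6: 459.0 m
R1 x=472.3, y=-279.0: 630.1 m
R0 x=-620.7, y=520.8: 738.0 m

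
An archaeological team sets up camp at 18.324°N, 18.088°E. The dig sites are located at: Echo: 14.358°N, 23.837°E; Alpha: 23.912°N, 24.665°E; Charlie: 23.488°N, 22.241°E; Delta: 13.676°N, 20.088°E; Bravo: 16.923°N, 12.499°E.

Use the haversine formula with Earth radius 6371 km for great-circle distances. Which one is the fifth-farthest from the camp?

Delta

Distance to each, sorted:
Alpha: 922.4 km
Echo: 755.4 km
Charlie: 718.1 km
Bravo: 612.4 km
Delta: 559.3 km
The fifth-farthest is Delta at 559.3 km.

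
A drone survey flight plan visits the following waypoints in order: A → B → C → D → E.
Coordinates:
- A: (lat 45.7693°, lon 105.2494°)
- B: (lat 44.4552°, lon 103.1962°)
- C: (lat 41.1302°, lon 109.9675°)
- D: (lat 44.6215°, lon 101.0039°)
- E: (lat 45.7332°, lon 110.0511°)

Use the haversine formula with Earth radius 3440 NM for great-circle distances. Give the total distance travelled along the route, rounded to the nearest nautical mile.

Leg distances:
A→B: 117.4 NM  (cumulative 117.4 NM)
B→C: 358.8 NM  (cumulative 476.2 NM)
C→D: 446.3 NM  (cumulative 922.5 NM)
D→E: 388.5 NM  (cumulative 1310.9 NM)
Total route length ≈ 1311 NM.

1311 NM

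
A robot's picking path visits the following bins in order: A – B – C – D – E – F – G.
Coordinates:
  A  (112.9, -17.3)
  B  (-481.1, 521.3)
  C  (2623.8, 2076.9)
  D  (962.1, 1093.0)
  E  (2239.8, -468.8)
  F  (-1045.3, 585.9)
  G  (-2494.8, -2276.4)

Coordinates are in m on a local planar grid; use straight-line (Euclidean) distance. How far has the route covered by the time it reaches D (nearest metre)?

Leg distances:
A→B: 801.8 m  (cumulative 801.8 m)
B→C: 3472.8 m  (cumulative 4274.6 m)
C→D: 1931.1 m  (cumulative 6205.8 m)
Cumulative distance at D ≈ 6206 m.

6206 m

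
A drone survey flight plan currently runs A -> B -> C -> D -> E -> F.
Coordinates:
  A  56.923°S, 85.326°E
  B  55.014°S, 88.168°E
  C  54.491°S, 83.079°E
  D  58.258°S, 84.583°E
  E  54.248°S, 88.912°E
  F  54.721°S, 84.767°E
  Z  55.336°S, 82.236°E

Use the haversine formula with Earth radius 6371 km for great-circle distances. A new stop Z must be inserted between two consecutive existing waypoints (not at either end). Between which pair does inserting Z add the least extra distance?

Added distance for inserting Z between each consecutive pair:
A–B: 362.4 km
B–C: 154.9 km
C–D: 34.3 km
D–E: 279.8 km
E–F: 346.9 km
Smallest added distance is 34.3 km, inserting between C and D.

between C and D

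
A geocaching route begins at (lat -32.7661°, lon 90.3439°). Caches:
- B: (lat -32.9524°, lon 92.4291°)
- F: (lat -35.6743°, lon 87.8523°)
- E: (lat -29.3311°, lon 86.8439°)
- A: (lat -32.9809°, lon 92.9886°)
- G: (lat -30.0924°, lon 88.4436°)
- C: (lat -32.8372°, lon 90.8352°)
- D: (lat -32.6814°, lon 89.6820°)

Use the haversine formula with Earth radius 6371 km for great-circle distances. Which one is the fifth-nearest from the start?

Distance to each, sorted:
C: 46.6 km
D: 62.6 km
B: 195.9 km
A: 248.1 km
G: 347.7 km
F: 396.3 km
E: 506.9 km
The fifth-nearest is G at 347.7 km.

G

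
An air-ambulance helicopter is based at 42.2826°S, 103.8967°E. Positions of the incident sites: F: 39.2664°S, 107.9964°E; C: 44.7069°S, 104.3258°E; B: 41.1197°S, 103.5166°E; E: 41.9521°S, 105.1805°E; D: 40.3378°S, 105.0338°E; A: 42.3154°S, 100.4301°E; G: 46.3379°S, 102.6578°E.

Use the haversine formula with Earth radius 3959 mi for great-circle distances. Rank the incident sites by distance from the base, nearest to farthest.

Distances from the base:
E 41.9521°S, 105.1805°E: 69.7 mi
B 41.1197°S, 103.5166°E: 82.7 mi
D 40.3378°S, 105.0338°E: 146.8 mi
C 44.7069°S, 104.3258°E: 168.9 mi
A 42.3154°S, 100.4301°E: 177.2 mi
G 46.3379°S, 102.6578°E: 286.8 mi
F 39.2664°S, 107.9964°E: 299.0 mi

E, B, D, C, A, G, F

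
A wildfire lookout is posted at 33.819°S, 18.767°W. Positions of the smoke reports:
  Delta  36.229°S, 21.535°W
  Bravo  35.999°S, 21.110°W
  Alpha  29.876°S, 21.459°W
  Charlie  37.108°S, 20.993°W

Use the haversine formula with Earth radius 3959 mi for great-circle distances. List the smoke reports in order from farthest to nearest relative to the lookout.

Distances from the lookout:
Alpha 29.876°S, 21.459°W: 314.9 mi
Charlie 37.108°S, 20.993°W: 259.5 mi
Delta 36.229°S, 21.535°W: 228.6 mi
Bravo 35.999°S, 21.110°W: 200.8 mi

Alpha, Charlie, Delta, Bravo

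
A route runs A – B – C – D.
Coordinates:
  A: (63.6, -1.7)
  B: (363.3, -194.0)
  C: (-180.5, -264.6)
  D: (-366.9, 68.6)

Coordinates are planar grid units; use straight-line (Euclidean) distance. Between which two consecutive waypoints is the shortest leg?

Leg distances:
A→B: 356.1
B→C: 548.4
C→D: 381.8
The shortest leg is A–B at 356.1.

A–B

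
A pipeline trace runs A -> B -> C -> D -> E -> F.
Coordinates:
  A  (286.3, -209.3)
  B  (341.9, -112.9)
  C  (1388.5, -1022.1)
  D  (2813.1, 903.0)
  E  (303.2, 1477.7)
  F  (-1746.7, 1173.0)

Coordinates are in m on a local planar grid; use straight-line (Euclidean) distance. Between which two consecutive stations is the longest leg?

D–E

Leg distances:
A→B: 111.3 m
B→C: 1386.4 m
C→D: 2394.9 m
D→E: 2574.9 m
E→F: 2072.4 m
The longest leg is D–E at 2574.9 m.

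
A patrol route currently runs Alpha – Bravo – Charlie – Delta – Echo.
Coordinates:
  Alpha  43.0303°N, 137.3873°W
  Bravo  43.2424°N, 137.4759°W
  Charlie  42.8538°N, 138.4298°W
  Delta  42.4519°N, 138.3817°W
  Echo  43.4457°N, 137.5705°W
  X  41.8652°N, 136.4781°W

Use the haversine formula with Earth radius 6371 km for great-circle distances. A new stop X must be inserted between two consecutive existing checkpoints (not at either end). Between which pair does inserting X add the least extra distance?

between Delta and Echo

Added distance for inserting X between each consecutive pair:
Alpha–Bravo: 298.4 km
Bravo–Charlie: 279.3 km
Charlie–Delta: 319.5 km
Delta–Echo: 238.3 km
Smallest added distance is 238.3 km, inserting between Delta and Echo.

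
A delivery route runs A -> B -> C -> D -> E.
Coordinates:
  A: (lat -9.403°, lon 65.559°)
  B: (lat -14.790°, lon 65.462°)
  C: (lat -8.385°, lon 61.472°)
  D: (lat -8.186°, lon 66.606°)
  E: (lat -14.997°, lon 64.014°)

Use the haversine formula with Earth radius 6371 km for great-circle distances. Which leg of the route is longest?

Leg distances:
A→B: 599.1 km
B→C: 834.2 km
C→D: 565.3 km
D→E: 808.2 km
The longest leg is B–C at 834.2 km.

B–C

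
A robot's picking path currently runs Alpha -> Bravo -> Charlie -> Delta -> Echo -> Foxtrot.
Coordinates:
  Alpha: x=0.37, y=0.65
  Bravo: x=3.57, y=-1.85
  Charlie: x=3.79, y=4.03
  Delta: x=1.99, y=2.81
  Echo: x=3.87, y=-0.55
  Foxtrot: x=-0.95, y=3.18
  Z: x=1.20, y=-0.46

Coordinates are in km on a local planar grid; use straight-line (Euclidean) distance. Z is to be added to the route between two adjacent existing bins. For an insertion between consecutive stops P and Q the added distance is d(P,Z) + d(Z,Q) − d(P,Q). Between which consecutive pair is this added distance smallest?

Added distance for inserting Z between each consecutive pair:
Alpha–Bravo: 0.1 km
Bravo–Charlie: 2.0 km
Charlie–Delta: 6.4 km
Delta–Echo: 2.2 km
Echo–Foxtrot: 0.8 km
Smallest added distance is 0.1 km, inserting between Alpha and Bravo.

between Alpha and Bravo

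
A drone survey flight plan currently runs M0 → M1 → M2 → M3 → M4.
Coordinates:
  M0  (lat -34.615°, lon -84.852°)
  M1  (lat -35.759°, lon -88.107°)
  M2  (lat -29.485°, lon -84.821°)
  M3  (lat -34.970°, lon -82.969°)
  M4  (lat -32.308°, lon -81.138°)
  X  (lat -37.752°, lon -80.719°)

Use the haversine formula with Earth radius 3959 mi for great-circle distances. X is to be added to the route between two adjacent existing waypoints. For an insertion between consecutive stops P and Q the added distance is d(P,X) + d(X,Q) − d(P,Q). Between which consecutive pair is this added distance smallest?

Added distance for inserting X between each consecutive pair:
M0–M1: 547.7 mi
M1–M2: 575.6 mi
M2–M3: 453.1 mi
M3–M4: 394.3 mi
Smallest added distance is 394.3 mi, inserting between M3 and M4.

between M3 and M4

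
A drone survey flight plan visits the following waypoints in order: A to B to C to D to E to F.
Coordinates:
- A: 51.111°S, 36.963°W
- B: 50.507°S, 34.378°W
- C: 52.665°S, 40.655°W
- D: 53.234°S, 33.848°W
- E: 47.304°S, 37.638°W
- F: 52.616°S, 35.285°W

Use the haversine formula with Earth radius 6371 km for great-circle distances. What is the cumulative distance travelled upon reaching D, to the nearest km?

Leg distances:
A→B: 193.6 km  (cumulative 193.6 km)
B→C: 495.4 km  (cumulative 689.0 km)
C→D: 460.2 km  (cumulative 1149.3 km)
Cumulative distance at D ≈ 1149 km.

1149 km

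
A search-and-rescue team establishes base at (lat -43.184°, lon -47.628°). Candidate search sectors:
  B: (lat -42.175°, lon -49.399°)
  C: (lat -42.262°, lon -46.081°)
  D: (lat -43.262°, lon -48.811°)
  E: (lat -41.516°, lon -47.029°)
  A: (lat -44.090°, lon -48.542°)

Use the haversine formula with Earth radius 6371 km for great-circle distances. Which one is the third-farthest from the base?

Distances from the base ((lat -43.184°, lon -47.628°)):
E: 191.9 km
B: 183.2 km
C: 162.7 km
A: 124.7 km
D: 96.2 km
The third-farthest is C at 162.7 km.

C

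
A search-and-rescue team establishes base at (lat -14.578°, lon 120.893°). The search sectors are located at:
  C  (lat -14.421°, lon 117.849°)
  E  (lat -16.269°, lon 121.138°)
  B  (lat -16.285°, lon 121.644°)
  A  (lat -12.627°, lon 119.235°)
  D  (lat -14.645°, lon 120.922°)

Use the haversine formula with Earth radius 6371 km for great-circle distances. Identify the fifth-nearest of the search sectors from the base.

C

Distances from the base ((lat -14.578°, lon 120.893°)):
D: 8.1 km
E: 189.9 km
B: 206.2 km
A: 281.4 km
C: 328.2 km
The fifth-nearest is C at 328.2 km.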